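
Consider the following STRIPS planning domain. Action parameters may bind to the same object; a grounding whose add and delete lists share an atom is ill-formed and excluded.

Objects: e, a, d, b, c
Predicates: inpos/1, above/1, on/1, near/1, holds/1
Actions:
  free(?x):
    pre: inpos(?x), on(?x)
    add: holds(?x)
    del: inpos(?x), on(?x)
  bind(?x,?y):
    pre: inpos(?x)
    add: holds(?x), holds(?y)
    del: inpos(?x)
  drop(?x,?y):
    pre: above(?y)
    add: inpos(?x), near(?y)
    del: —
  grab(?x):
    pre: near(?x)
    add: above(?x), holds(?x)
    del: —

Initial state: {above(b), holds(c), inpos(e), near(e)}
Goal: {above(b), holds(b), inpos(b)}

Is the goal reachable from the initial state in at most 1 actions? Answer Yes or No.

1. bind(e,b)  →  {above(b), holds(b), holds(c), holds(e), near(e)}
2. drop(b,b)  →  {above(b), holds(b), holds(c), holds(e), inpos(b), near(b), near(e)}
optimal plan length = 2; 2 > 1

No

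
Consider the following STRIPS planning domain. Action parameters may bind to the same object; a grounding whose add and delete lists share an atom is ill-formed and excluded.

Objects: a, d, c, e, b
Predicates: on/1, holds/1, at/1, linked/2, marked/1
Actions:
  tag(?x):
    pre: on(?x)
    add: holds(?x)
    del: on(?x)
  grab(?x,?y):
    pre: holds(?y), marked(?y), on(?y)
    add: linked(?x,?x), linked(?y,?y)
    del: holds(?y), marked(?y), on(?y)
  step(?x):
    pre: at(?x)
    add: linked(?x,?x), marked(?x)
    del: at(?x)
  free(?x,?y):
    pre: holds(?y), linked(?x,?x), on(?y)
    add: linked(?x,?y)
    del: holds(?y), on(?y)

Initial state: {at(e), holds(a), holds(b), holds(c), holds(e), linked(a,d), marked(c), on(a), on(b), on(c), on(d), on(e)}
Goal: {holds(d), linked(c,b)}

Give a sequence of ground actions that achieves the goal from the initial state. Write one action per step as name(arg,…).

1. tag(d)  →  {at(e), holds(a), holds(b), holds(c), holds(d), holds(e), linked(a,d), marked(c), on(a), on(b), on(c), on(e)}
2. grab(a,c)  →  {at(e), holds(a), holds(b), holds(d), holds(e), linked(a,a), linked(a,d), linked(c,c), on(a), on(b), on(e)}
3. free(c,b)  →  {at(e), holds(a), holds(d), holds(e), linked(a,a), linked(a,d), linked(c,b), linked(c,c), on(a), on(e)}

tag(d); grab(a,c); free(c,b)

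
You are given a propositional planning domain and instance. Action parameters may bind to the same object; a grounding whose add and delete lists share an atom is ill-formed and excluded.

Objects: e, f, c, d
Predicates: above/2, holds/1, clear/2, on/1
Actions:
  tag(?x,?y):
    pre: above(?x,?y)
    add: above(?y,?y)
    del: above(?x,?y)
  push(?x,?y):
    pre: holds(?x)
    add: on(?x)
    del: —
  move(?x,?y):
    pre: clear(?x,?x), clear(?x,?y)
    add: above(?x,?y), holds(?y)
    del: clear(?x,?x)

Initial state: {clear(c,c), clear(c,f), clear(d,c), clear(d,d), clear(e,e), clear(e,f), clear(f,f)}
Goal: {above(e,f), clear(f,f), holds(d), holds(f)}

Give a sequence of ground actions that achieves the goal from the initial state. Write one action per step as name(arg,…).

move(e,f); move(d,d)

1. move(e,f)  →  {above(e,f), clear(c,c), clear(c,f), clear(d,c), clear(d,d), clear(e,f), clear(f,f), holds(f)}
2. move(d,d)  →  {above(d,d), above(e,f), clear(c,c), clear(c,f), clear(d,c), clear(e,f), clear(f,f), holds(d), holds(f)}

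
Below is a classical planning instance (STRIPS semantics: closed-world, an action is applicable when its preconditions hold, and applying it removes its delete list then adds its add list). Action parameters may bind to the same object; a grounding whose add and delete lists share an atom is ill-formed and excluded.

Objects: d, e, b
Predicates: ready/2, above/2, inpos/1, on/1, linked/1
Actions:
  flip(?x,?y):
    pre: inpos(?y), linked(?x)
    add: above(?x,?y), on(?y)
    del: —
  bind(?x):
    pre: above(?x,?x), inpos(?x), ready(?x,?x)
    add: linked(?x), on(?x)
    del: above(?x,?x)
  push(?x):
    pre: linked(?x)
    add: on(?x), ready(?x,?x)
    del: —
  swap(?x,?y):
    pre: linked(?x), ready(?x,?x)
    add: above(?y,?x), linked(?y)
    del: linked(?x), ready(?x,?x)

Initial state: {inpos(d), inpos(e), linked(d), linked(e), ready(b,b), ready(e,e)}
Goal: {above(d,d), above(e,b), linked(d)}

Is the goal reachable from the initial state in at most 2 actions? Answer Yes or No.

No

1. flip(d,d)  →  {above(d,d), inpos(d), inpos(e), linked(d), linked(e), on(d), ready(b,b), ready(e,e)}
2. swap(e,b)  →  {above(b,e), above(d,d), inpos(d), inpos(e), linked(b), linked(d), on(d), ready(b,b)}
3. swap(b,e)  →  {above(b,e), above(d,d), above(e,b), inpos(d), inpos(e), linked(d), linked(e), on(d)}
optimal plan length = 3; 3 > 2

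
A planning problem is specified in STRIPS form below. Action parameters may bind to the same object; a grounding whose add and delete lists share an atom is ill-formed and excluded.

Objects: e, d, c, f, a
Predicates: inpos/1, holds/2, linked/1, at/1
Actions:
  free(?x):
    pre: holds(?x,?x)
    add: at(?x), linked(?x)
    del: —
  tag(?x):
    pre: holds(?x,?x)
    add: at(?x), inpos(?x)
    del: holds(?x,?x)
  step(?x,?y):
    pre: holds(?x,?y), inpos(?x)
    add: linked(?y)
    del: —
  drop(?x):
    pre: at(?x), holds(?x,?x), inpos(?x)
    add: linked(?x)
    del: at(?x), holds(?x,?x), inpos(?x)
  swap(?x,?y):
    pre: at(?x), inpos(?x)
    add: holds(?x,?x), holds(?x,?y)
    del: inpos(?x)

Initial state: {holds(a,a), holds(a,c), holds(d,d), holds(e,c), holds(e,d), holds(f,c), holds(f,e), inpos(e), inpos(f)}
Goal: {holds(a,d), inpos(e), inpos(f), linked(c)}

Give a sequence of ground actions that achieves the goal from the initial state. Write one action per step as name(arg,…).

tag(a); step(e,c); swap(a,d)

1. tag(a)  →  {at(a), holds(a,c), holds(d,d), holds(e,c), holds(e,d), holds(f,c), holds(f,e), inpos(a), inpos(e), inpos(f)}
2. step(e,c)  →  {at(a), holds(a,c), holds(d,d), holds(e,c), holds(e,d), holds(f,c), holds(f,e), inpos(a), inpos(e), inpos(f), linked(c)}
3. swap(a,d)  →  {at(a), holds(a,a), holds(a,c), holds(a,d), holds(d,d), holds(e,c), holds(e,d), holds(f,c), holds(f,e), inpos(e), inpos(f), linked(c)}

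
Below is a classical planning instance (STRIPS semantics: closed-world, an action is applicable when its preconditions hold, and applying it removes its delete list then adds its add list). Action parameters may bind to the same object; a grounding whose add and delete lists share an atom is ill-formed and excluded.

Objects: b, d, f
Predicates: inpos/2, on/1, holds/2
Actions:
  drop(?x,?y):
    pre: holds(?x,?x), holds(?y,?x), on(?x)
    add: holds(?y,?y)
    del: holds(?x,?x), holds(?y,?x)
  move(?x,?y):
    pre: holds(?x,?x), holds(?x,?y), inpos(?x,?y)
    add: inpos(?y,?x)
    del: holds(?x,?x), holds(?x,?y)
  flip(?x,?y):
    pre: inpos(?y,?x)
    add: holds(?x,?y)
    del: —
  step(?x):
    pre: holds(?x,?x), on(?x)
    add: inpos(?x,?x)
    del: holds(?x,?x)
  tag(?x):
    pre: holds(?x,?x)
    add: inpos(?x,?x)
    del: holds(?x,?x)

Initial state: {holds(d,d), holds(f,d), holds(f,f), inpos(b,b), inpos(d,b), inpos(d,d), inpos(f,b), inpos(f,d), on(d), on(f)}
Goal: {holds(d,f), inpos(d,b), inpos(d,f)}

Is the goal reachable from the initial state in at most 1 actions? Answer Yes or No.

No

1. move(f,d)  →  {holds(d,d), inpos(b,b), inpos(d,b), inpos(d,d), inpos(d,f), inpos(f,b), inpos(f,d), on(d), on(f)}
2. flip(d,f)  →  {holds(d,d), holds(d,f), inpos(b,b), inpos(d,b), inpos(d,d), inpos(d,f), inpos(f,b), inpos(f,d), on(d), on(f)}
optimal plan length = 2; 2 > 1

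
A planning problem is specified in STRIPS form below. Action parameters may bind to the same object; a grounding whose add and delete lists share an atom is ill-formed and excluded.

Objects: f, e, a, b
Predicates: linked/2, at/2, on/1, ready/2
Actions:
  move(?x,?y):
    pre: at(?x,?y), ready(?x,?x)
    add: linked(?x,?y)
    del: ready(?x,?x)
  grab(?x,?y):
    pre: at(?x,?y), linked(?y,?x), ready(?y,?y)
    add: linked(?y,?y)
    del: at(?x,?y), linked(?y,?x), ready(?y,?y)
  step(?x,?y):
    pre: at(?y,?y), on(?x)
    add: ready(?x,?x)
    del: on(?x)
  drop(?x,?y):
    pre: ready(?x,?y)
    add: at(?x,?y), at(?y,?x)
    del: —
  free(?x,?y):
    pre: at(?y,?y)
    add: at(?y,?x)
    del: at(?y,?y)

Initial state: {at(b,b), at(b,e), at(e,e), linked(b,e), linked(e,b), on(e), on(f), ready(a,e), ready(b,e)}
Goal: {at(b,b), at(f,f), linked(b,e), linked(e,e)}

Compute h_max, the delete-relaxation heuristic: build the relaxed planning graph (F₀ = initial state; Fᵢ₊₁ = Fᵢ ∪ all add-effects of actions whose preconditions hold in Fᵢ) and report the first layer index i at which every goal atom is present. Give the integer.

F0 = init (9 atoms)
F1 = F0 ∪ {at(a,e), at(b,a), at(b,f), at(e,a), at(e,b), at(e,f), ready(e,e), ready(f,f)}  (17 atoms)
F2 = F1 ∪ {at(f,f), linked(e,a), linked(e,e), linked(e,f)}  (21 atoms)
goal ⊆ F2  ⇒  h_max = 2

2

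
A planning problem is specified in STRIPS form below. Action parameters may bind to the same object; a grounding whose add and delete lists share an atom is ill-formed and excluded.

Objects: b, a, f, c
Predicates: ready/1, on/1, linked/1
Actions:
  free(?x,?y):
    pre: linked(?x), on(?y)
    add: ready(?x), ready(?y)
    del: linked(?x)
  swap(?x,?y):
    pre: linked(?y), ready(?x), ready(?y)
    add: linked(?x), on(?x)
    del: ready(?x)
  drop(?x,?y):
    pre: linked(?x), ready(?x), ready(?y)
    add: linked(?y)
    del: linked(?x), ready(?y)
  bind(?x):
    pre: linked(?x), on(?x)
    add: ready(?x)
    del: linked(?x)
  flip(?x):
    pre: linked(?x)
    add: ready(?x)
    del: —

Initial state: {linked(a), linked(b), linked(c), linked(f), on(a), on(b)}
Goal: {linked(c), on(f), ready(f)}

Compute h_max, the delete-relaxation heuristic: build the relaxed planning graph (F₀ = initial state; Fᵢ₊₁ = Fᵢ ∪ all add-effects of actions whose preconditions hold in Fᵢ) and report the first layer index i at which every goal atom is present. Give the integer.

2

F0 = init (6 atoms)
F1 = F0 ∪ {ready(a), ready(b), ready(c), ready(f)}  (10 atoms)
F2 = F1 ∪ {on(c), on(f)}  (12 atoms)
goal ⊆ F2  ⇒  h_max = 2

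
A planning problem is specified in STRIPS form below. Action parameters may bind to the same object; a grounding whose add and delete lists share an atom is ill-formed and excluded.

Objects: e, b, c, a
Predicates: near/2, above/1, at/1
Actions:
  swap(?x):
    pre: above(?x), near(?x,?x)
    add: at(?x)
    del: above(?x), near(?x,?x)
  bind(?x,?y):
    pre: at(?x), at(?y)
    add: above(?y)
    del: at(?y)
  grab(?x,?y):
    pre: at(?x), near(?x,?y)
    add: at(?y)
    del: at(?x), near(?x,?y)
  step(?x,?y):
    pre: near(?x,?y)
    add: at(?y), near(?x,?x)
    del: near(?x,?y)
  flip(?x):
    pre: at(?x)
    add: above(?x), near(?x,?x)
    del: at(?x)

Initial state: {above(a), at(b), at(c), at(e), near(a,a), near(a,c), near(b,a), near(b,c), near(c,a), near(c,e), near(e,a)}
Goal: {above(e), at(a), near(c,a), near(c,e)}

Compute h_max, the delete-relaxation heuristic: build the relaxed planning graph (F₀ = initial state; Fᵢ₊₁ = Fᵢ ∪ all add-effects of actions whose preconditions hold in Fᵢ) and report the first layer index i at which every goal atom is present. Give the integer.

1

F0 = init (11 atoms)
F1 = F0 ∪ {above(b), above(c), above(e), at(a), near(b,b), near(c,c), near(e,e)}  (18 atoms)
goal ⊆ F1  ⇒  h_max = 1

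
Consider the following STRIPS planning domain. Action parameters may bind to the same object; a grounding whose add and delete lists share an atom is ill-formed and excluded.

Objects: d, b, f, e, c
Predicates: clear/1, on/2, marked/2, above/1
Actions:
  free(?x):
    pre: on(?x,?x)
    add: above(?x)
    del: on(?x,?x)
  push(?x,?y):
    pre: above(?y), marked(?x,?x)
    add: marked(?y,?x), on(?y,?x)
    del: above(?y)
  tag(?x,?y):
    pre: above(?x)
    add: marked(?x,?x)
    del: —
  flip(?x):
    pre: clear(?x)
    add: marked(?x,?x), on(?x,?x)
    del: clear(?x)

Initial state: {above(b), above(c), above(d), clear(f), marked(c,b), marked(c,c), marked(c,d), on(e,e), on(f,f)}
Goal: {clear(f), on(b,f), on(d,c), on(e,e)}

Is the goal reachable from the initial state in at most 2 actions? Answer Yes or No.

1. free(f)  →  {above(b), above(c), above(d), above(f), clear(f), marked(c,b), marked(c,c), marked(c,d), on(e,e)}
2. push(c,d)  →  {above(b), above(c), above(f), clear(f), marked(c,b), marked(c,c), marked(c,d), marked(d,c), on(d,c), on(e,e)}
3. tag(f,d)  →  {above(b), above(c), above(f), clear(f), marked(c,b), marked(c,c), marked(c,d), marked(d,c), marked(f,f), on(d,c), on(e,e)}
4. push(f,b)  →  {above(c), above(f), clear(f), marked(b,f), marked(c,b), marked(c,c), marked(c,d), marked(d,c), marked(f,f), on(b,f), on(d,c), on(e,e)}
optimal plan length = 4; 4 > 2

No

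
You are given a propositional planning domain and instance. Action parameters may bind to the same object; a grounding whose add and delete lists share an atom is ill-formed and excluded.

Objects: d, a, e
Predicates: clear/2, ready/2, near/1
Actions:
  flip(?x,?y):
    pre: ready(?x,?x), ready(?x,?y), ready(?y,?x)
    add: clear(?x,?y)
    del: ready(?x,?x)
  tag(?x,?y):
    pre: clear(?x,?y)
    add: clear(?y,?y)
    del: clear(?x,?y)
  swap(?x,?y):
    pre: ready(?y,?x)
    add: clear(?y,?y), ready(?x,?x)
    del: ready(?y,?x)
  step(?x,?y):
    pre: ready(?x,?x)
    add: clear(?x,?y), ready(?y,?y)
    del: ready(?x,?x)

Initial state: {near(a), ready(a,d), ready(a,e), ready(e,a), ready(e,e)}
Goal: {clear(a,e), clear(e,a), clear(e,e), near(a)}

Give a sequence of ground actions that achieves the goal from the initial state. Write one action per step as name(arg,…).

flip(e,a); swap(a,e); step(a,e)

1. flip(e,a)  →  {clear(e,a), near(a), ready(a,d), ready(a,e), ready(e,a)}
2. swap(a,e)  →  {clear(e,a), clear(e,e), near(a), ready(a,a), ready(a,d), ready(a,e)}
3. step(a,e)  →  {clear(a,e), clear(e,a), clear(e,e), near(a), ready(a,d), ready(a,e), ready(e,e)}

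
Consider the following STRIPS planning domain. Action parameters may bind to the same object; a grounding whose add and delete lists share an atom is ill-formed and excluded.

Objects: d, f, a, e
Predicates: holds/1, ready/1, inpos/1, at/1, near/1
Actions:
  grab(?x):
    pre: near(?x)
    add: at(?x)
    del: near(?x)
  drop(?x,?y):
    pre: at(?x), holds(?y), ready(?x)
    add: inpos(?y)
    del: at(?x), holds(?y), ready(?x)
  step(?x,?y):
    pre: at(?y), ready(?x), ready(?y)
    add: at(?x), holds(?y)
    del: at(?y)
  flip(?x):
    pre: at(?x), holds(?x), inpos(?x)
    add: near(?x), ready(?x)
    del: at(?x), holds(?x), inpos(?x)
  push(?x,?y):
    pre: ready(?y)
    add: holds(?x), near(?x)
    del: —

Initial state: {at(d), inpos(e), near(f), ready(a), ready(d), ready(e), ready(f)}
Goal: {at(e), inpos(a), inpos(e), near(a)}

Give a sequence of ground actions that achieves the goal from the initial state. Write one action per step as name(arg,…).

1. grab(f)  →  {at(d), at(f), inpos(e), ready(a), ready(d), ready(e), ready(f)}
2. step(e,d)  →  {at(e), at(f), holds(d), inpos(e), ready(a), ready(d), ready(e), ready(f)}
3. push(a,d)  →  {at(e), at(f), holds(a), holds(d), inpos(e), near(a), ready(a), ready(d), ready(e), ready(f)}
4. drop(f,a)  →  {at(e), holds(d), inpos(a), inpos(e), near(a), ready(a), ready(d), ready(e)}

grab(f); step(e,d); push(a,d); drop(f,a)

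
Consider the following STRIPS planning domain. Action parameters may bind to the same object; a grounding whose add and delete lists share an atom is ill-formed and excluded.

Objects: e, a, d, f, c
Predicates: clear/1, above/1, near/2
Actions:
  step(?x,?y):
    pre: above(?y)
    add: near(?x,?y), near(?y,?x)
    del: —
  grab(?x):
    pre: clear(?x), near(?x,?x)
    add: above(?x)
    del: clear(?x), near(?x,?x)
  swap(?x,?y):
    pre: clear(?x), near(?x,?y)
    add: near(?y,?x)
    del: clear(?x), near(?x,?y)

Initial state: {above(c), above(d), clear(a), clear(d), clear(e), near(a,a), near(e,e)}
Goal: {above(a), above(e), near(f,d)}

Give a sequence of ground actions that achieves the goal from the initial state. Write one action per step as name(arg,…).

step(f,d); grab(e); grab(a)

1. step(f,d)  →  {above(c), above(d), clear(a), clear(d), clear(e), near(a,a), near(d,f), near(e,e), near(f,d)}
2. grab(e)  →  {above(c), above(d), above(e), clear(a), clear(d), near(a,a), near(d,f), near(f,d)}
3. grab(a)  →  {above(a), above(c), above(d), above(e), clear(d), near(d,f), near(f,d)}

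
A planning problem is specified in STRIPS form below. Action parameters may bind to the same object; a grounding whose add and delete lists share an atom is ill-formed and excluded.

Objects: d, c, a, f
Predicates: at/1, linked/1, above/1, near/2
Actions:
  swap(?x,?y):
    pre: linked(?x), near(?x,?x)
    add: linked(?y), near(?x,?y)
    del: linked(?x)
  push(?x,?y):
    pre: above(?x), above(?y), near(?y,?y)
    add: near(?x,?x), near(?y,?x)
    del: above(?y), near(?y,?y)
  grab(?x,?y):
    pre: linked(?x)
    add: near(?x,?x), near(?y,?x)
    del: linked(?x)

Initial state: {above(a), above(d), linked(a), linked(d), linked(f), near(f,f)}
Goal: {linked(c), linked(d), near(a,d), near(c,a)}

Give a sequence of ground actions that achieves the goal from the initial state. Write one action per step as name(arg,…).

swap(f,c); grab(a,c); push(d,a)

1. swap(f,c)  →  {above(a), above(d), linked(a), linked(c), linked(d), near(f,c), near(f,f)}
2. grab(a,c)  →  {above(a), above(d), linked(c), linked(d), near(a,a), near(c,a), near(f,c), near(f,f)}
3. push(d,a)  →  {above(d), linked(c), linked(d), near(a,d), near(c,a), near(d,d), near(f,c), near(f,f)}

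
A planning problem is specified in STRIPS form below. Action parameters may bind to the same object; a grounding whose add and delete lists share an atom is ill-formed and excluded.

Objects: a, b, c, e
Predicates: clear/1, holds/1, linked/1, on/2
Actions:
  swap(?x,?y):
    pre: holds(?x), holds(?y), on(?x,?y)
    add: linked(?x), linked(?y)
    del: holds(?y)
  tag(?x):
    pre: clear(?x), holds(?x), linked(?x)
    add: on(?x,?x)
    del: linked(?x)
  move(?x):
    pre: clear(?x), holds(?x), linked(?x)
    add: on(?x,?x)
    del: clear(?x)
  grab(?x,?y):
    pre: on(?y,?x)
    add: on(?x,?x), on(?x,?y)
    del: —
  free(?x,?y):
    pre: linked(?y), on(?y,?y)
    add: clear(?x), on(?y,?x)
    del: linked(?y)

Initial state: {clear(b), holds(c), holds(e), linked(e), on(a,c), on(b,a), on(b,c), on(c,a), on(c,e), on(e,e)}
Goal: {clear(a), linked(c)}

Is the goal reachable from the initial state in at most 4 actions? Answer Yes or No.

Yes

1. swap(c,e)  →  {clear(b), holds(c), linked(c), linked(e), on(a,c), on(b,a), on(b,c), on(c,a), on(c,e), on(e,e)}
2. free(a,e)  →  {clear(a), clear(b), holds(c), linked(c), on(a,c), on(b,a), on(b,c), on(c,a), on(c,e), on(e,a), on(e,e)}
optimal plan length = 2; 2 ≤ 4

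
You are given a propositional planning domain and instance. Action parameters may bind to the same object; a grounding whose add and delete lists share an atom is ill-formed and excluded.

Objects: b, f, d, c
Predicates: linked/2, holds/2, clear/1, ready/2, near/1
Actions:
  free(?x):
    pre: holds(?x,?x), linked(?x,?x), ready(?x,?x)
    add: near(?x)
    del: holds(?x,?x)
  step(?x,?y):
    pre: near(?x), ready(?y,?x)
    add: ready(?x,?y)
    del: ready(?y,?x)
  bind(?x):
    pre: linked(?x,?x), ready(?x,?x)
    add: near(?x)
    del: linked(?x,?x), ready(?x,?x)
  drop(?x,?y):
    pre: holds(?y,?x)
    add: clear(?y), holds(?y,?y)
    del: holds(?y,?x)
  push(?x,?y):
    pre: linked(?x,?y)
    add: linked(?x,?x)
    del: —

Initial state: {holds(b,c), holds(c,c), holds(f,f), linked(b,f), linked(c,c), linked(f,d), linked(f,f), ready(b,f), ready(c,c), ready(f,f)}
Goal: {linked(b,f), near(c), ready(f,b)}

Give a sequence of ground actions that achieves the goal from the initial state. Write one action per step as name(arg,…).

1. free(f)  →  {holds(b,c), holds(c,c), linked(b,f), linked(c,c), linked(f,d), linked(f,f), near(f), ready(b,f), ready(c,c), ready(f,f)}
2. free(c)  →  {holds(b,c), linked(b,f), linked(c,c), linked(f,d), linked(f,f), near(c), near(f), ready(b,f), ready(c,c), ready(f,f)}
3. step(f,b)  →  {holds(b,c), linked(b,f), linked(c,c), linked(f,d), linked(f,f), near(c), near(f), ready(c,c), ready(f,b), ready(f,f)}

free(f); free(c); step(f,b)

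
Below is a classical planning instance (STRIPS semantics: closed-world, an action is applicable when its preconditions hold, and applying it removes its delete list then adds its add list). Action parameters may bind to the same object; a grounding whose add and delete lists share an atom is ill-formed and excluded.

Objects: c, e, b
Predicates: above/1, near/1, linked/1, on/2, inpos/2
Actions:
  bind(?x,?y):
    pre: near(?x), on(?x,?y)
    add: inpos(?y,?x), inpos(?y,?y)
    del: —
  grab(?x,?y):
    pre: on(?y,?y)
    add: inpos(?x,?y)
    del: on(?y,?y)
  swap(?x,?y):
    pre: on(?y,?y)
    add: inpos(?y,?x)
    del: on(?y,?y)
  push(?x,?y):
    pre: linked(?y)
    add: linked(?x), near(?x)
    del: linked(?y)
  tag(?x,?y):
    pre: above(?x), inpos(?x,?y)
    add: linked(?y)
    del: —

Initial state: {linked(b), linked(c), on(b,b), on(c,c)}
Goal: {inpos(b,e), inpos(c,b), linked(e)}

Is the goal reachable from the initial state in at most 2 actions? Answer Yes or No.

No

1. swap(e,b)  →  {inpos(b,e), linked(b), linked(c), on(c,c)}
2. swap(b,c)  →  {inpos(b,e), inpos(c,b), linked(b), linked(c)}
3. push(e,c)  →  {inpos(b,e), inpos(c,b), linked(b), linked(e), near(e)}
optimal plan length = 3; 3 > 2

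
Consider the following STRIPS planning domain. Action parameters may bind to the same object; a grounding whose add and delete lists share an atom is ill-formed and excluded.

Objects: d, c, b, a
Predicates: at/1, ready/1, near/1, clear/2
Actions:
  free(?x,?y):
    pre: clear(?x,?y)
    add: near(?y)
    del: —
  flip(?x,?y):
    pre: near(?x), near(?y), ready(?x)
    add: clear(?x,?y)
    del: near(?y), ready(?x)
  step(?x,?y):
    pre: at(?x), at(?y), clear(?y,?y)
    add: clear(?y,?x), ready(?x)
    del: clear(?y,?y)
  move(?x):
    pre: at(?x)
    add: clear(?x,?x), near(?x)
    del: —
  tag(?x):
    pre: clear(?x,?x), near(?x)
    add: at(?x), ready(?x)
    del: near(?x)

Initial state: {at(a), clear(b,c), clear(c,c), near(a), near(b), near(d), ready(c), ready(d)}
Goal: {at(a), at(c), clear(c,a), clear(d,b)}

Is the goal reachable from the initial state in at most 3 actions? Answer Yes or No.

No

1. free(c,c)  →  {at(a), clear(b,c), clear(c,c), near(a), near(b), near(c), near(d), ready(c), ready(d)}
2. flip(d,b)  →  {at(a), clear(b,c), clear(c,c), clear(d,b), near(a), near(c), near(d), ready(c)}
3. flip(c,a)  →  {at(a), clear(b,c), clear(c,a), clear(c,c), clear(d,b), near(c), near(d)}
4. tag(c)  →  {at(a), at(c), clear(b,c), clear(c,a), clear(c,c), clear(d,b), near(d), ready(c)}
optimal plan length = 4; 4 > 3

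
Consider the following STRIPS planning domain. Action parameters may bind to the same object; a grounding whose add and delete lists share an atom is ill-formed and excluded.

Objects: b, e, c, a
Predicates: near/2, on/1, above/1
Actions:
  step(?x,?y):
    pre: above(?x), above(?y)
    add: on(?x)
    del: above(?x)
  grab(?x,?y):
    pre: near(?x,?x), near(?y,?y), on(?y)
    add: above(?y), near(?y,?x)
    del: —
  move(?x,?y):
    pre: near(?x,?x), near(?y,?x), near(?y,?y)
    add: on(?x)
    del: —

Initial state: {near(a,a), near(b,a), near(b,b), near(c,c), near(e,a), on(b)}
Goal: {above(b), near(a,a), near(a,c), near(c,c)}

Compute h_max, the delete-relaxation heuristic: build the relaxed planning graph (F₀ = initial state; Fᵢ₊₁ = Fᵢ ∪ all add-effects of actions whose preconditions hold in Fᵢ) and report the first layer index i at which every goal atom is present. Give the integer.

F0 = init (6 atoms)
F1 = F0 ∪ {above(b), near(b,c), on(a), on(c)}  (10 atoms)
F2 = F1 ∪ {above(a), above(c), near(a,b), near(a,c), near(c,a), near(c,b)}  (16 atoms)
goal ⊆ F2  ⇒  h_max = 2

2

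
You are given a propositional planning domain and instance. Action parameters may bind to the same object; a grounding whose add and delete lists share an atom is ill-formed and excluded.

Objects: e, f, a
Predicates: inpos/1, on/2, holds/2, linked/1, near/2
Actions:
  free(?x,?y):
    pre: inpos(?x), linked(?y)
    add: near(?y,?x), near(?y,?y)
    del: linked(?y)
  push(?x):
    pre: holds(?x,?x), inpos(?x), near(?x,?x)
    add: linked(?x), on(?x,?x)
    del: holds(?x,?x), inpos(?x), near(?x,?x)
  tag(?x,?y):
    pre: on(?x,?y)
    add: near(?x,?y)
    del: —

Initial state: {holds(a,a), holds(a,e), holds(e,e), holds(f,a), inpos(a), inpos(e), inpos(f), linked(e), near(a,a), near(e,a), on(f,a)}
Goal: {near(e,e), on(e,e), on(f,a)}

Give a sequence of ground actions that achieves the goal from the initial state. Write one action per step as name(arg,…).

free(e,e); push(e); free(f,e)

1. free(e,e)  →  {holds(a,a), holds(a,e), holds(e,e), holds(f,a), inpos(a), inpos(e), inpos(f), near(a,a), near(e,a), near(e,e), on(f,a)}
2. push(e)  →  {holds(a,a), holds(a,e), holds(f,a), inpos(a), inpos(f), linked(e), near(a,a), near(e,a), on(e,e), on(f,a)}
3. free(f,e)  →  {holds(a,a), holds(a,e), holds(f,a), inpos(a), inpos(f), near(a,a), near(e,a), near(e,e), near(e,f), on(e,e), on(f,a)}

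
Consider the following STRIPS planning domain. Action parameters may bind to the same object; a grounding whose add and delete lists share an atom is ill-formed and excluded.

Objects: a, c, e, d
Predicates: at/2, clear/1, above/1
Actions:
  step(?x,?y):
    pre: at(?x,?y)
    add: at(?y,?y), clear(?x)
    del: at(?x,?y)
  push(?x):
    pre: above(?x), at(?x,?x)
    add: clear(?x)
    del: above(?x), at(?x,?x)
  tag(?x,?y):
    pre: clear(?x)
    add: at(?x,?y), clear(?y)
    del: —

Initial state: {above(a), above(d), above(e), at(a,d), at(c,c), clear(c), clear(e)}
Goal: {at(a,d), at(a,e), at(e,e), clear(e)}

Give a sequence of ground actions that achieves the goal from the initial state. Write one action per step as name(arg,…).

tag(c,a); tag(a,e); tag(e,e)

1. tag(c,a)  →  {above(a), above(d), above(e), at(a,d), at(c,a), at(c,c), clear(a), clear(c), clear(e)}
2. tag(a,e)  →  {above(a), above(d), above(e), at(a,d), at(a,e), at(c,a), at(c,c), clear(a), clear(c), clear(e)}
3. tag(e,e)  →  {above(a), above(d), above(e), at(a,d), at(a,e), at(c,a), at(c,c), at(e,e), clear(a), clear(c), clear(e)}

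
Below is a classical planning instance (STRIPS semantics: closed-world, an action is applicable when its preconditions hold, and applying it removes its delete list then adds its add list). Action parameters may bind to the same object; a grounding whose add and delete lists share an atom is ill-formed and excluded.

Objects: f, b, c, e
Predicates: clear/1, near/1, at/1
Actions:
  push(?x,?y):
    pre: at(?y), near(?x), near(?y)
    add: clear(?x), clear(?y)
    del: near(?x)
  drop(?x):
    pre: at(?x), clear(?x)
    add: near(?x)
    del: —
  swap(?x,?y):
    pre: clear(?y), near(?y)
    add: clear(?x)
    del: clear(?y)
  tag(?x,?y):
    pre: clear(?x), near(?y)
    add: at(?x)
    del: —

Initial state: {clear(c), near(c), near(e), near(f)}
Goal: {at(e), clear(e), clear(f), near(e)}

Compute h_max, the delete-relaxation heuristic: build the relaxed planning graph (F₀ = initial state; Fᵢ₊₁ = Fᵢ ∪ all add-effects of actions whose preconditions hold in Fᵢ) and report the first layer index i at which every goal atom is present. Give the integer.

2

F0 = init (4 atoms)
F1 = F0 ∪ {at(c), clear(b), clear(e), clear(f)}  (8 atoms)
F2 = F1 ∪ {at(b), at(e), at(f)}  (11 atoms)
goal ⊆ F2  ⇒  h_max = 2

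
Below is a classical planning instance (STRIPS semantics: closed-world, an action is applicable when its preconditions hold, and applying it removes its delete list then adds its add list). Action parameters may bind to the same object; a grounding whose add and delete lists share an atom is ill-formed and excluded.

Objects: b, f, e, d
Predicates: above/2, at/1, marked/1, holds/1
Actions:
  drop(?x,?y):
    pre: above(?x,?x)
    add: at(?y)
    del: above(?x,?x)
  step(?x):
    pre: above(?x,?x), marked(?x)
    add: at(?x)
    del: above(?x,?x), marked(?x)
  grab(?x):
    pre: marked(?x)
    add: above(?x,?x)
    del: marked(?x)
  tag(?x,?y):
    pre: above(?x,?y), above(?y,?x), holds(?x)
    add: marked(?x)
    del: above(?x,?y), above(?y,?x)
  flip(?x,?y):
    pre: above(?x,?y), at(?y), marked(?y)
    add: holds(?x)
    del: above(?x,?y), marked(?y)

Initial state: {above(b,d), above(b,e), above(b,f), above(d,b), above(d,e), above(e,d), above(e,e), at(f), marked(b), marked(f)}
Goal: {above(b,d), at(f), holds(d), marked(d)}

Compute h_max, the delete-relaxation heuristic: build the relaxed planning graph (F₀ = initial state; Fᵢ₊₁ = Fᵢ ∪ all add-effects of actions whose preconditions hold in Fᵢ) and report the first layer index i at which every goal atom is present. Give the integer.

F0 = init (10 atoms)
F1 = F0 ∪ {above(b,b), above(f,f), at(b), at(d), at(e), holds(b)}  (16 atoms)
F2 = F1 ∪ {holds(d), holds(f)}  (18 atoms)
F3 = F2 ∪ {marked(d)}  (19 atoms)
goal ⊆ F3  ⇒  h_max = 3

3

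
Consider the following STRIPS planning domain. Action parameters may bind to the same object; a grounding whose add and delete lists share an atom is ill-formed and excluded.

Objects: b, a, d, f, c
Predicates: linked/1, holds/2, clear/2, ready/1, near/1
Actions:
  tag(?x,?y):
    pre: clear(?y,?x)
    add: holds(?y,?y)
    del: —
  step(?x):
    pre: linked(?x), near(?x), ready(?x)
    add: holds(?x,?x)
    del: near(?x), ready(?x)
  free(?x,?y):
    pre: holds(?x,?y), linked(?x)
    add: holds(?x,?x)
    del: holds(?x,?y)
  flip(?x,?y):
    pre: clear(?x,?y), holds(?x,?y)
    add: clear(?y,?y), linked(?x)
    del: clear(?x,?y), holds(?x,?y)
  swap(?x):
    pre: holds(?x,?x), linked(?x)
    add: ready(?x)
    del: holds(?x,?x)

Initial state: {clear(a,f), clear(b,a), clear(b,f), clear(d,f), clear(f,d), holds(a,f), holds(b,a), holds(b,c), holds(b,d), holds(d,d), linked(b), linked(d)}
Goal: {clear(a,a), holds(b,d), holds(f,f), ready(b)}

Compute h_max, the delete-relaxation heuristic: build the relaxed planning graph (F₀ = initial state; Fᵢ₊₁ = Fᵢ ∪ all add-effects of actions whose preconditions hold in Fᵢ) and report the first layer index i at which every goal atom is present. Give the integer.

F0 = init (12 atoms)
F1 = F0 ∪ {clear(a,a), clear(f,f), holds(a,a), holds(b,b), holds(f,f), linked(a), ready(d)}  (19 atoms)
F2 = F1 ∪ {ready(a), ready(b)}  (21 atoms)
goal ⊆ F2  ⇒  h_max = 2

2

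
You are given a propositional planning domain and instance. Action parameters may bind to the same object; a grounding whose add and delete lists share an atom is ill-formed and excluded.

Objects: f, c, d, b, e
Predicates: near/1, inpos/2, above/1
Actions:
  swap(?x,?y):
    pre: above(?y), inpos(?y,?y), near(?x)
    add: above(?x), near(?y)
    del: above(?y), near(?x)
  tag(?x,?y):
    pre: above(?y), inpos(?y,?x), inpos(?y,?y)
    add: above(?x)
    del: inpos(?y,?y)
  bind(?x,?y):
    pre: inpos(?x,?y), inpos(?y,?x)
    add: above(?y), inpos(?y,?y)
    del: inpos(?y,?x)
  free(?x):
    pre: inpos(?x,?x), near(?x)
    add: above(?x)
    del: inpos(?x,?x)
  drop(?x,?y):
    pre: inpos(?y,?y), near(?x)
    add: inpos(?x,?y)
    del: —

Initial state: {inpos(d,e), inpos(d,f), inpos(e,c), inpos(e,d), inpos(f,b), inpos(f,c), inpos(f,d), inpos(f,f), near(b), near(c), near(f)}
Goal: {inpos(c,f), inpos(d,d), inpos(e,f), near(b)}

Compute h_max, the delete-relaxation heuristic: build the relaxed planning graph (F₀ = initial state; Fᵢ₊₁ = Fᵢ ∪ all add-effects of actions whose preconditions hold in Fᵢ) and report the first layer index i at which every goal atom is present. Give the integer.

3

F0 = init (11 atoms)
F1 = F0 ∪ {above(d), above(e), above(f), inpos(b,f), inpos(c,f), inpos(d,d), inpos(e,e)}  (18 atoms)
F2 = F1 ∪ {above(b), above(c), inpos(b,b), inpos(b,d), inpos(b,e), inpos(c,c), inpos(c,d), inpos(c,e), inpos(f,e), near(d), near(e)}  (29 atoms)
F3 = F2 ∪ {inpos(b,c), inpos(c,b), inpos(d,b), inpos(d,c), inpos(e,b), inpos(e,f)}  (35 atoms)
goal ⊆ F3  ⇒  h_max = 3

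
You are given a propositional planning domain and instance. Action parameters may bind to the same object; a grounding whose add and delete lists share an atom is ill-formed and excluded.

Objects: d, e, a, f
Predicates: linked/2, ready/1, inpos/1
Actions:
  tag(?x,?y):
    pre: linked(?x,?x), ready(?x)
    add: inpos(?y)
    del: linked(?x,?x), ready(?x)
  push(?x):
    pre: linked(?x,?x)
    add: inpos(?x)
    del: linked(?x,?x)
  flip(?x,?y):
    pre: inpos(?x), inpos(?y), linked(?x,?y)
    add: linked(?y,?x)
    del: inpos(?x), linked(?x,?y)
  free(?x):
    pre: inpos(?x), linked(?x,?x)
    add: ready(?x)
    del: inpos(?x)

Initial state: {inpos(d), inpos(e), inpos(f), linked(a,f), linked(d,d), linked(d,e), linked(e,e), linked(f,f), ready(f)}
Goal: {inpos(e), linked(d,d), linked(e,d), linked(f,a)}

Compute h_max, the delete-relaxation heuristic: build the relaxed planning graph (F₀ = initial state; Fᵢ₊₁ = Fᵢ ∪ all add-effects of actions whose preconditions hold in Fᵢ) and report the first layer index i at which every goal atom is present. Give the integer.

F0 = init (9 atoms)
F1 = F0 ∪ {inpos(a), linked(e,d), ready(d), ready(e)}  (13 atoms)
F2 = F1 ∪ {linked(f,a)}  (14 atoms)
goal ⊆ F2  ⇒  h_max = 2

2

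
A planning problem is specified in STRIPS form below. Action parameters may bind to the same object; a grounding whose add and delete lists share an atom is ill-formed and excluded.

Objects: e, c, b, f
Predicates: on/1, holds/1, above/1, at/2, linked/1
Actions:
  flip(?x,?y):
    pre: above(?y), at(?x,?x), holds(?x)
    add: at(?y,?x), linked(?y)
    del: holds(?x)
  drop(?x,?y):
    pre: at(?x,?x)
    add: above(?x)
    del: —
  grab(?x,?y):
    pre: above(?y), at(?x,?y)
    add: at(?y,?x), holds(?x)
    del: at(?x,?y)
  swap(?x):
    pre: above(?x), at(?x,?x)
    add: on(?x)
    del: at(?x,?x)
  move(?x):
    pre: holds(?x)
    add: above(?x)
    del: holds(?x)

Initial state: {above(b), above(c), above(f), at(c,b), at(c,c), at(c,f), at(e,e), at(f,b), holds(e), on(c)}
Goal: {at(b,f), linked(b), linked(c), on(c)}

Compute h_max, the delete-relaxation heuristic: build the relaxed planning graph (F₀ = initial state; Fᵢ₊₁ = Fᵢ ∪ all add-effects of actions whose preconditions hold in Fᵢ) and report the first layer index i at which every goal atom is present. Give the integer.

F0 = init (10 atoms)
F1 = F0 ∪ {above(e), at(b,c), at(b,e), at(b,f), at(c,e), at(f,c), at(f,e), holds(c), holds(f), linked(b), linked(c), linked(f)}  (22 atoms)
goal ⊆ F1  ⇒  h_max = 1

1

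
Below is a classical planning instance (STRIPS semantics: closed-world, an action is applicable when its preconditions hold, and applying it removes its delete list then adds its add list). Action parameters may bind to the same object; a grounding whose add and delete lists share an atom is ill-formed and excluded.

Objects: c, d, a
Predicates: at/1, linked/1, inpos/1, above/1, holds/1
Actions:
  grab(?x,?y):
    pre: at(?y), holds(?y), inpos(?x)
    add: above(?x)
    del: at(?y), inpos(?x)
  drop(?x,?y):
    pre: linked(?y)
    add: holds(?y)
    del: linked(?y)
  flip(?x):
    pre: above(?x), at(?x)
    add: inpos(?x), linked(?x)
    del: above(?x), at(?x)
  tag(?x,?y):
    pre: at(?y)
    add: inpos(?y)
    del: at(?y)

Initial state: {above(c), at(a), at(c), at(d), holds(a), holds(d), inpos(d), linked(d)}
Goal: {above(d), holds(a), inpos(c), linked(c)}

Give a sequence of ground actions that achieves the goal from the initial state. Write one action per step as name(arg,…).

1. grab(d,d)  →  {above(c), above(d), at(a), at(c), holds(a), holds(d), linked(d)}
2. flip(c)  →  {above(d), at(a), holds(a), holds(d), inpos(c), linked(c), linked(d)}

grab(d,d); flip(c)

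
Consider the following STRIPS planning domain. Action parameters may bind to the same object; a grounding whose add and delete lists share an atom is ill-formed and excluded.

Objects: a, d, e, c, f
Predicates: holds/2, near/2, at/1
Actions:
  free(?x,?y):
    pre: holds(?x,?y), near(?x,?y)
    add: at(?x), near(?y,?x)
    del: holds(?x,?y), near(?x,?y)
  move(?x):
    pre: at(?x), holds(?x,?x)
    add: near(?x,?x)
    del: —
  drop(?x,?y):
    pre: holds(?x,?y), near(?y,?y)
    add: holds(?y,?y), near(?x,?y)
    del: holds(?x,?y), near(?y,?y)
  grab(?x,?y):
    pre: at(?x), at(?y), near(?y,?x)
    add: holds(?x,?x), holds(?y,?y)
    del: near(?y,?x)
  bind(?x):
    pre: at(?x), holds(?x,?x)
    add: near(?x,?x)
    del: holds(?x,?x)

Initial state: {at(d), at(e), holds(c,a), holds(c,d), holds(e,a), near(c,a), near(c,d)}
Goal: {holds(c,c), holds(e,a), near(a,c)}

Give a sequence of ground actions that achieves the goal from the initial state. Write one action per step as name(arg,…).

1. free(c,a)  →  {at(c), at(d), at(e), holds(c,d), holds(e,a), near(a,c), near(c,d)}
2. grab(d,c)  →  {at(c), at(d), at(e), holds(c,c), holds(c,d), holds(d,d), holds(e,a), near(a,c)}

free(c,a); grab(d,c)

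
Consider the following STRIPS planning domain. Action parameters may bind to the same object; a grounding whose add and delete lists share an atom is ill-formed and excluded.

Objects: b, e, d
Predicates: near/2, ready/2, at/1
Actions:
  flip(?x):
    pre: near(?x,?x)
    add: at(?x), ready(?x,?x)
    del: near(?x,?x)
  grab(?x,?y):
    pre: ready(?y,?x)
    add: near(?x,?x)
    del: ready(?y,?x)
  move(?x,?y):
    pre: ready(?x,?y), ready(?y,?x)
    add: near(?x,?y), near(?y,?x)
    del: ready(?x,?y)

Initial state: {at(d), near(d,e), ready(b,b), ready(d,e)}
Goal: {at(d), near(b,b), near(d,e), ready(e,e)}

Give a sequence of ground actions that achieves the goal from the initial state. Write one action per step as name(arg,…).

1. grab(b,b)  →  {at(d), near(b,b), near(d,e), ready(d,e)}
2. grab(e,d)  →  {at(d), near(b,b), near(d,e), near(e,e)}
3. flip(e)  →  {at(d), at(e), near(b,b), near(d,e), ready(e,e)}

grab(b,b); grab(e,d); flip(e)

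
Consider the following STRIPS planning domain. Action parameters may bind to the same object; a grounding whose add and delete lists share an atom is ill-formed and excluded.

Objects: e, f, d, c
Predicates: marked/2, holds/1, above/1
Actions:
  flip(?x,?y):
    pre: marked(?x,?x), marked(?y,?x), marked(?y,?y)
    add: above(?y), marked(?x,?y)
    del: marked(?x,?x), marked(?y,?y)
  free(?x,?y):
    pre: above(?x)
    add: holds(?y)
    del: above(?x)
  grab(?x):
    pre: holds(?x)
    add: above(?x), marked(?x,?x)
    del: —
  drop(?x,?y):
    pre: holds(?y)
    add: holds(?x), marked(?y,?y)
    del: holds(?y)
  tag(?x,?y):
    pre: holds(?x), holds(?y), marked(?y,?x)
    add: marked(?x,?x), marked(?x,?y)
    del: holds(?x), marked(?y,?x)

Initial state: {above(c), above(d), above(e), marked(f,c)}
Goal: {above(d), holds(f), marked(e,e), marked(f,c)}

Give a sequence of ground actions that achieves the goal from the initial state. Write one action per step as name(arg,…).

free(e,e); drop(f,e)

1. free(e,e)  →  {above(c), above(d), holds(e), marked(f,c)}
2. drop(f,e)  →  {above(c), above(d), holds(f), marked(e,e), marked(f,c)}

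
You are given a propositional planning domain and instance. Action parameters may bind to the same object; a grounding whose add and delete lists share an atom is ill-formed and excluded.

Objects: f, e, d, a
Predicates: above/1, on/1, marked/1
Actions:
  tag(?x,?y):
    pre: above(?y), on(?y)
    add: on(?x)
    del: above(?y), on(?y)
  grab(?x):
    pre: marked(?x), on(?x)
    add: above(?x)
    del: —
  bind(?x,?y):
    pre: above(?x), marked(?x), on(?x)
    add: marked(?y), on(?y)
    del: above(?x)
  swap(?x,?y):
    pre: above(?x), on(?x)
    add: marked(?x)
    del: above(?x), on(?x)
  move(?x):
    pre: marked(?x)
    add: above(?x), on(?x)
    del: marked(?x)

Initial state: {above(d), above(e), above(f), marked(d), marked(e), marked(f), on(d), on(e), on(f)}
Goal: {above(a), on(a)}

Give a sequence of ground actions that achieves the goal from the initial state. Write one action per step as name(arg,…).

1. bind(f,a)  →  {above(d), above(e), marked(a), marked(d), marked(e), marked(f), on(a), on(d), on(e), on(f)}
2. grab(a)  →  {above(a), above(d), above(e), marked(a), marked(d), marked(e), marked(f), on(a), on(d), on(e), on(f)}

bind(f,a); grab(a)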